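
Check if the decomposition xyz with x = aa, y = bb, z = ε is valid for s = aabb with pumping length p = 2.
Violated: |xy| ≤ p

The decomposition x = aa, y = bb, z = ε for s = aabb with p = 2
violates the constraint: |xy| ≤ p

|xy| = |aabb| = 4 > 2 = p. The decomposition puts too many characters in xy.

Pumping lemma constraints:
1. xyz = s (decomposition is valid)
2. |xy| ≤ p
3. |y| > 0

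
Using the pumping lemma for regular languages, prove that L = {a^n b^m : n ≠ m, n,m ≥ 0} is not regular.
Assume for contradiction that L is regular, and let p ≥ 1 be the pumping length given by the pumping lemma.
Choose s = a^p b^(p + p!). Then s ∈ L because p ≠ p + p! (as p! ≥ 1), and |s| ≥ p.
By the pumping lemma, s = xyz for some x, y, z with |xy| ≤ p, |y| ≥ 1, and xy^i z ∈ L for every i ≥ 0.
Since |xy| ≤ p and the first p symbols of s are all a's, y = a^k for some k with 1 ≤ k ≤ p.
For every i ≥ 0, xy^i z = a^(p + (i − 1)k) b^(p + p!).

Because 1 ≤ k ≤ p, k divides p!. Let t = p!/k (a positive integer) and take i = t + 1.
Then the number of a's is p + tk = p + p!, which equals the number of b's.
So xy^(t+1) z = a^(p + p!) b^(p + p!) has equally many a's and b's and is NOT in L.

This contradicts the pumping lemma, which requires xy^i z ∈ L for all i ≥ 0.
Hence L = {a^n b^m : n ≠ m, n,m ≥ 0} is not regular. ∎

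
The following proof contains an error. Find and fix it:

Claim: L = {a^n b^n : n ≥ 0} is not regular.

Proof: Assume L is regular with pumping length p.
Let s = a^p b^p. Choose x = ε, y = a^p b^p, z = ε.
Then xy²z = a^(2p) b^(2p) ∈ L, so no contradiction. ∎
Error: The decomposition violates |xy| ≤ p. With y = a^p b^p, |xy| = |y| = 2p > p. (The proof also miscomputes xy²z, which would be a^p b^p a^p b^p rather than a^(2p) b^(2p), and it wrongly treats one harmless decomposition as settling the matter — the prover does not get to choose the decomposition.)

Correction: The pumping lemma requires |xy| ≤ p, and the argument must handle every decomposition satisfying |xy| ≤ p, |y| ≥ 1. Since s starts with p a's, any such y consists only of a's, say y = a^k with k ≥ 1. Then xy²z = a^(p+k) b^p has unequal numbers of a's and b's, so xy²z ∉ L — the required contradiction.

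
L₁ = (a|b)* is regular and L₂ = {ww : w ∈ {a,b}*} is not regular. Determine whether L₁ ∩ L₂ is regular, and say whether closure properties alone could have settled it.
No — L₁ ∩ L₂ is not regular.

(a|b)* is all strings over {a,b}, so L₁ ∩ L₂ = {ww : w ∈ {a,b}*} = L₂ itself, which is not regular (pump s = a^p b a^p b).

Note that the bare facts "L₁ regular, L₂ non-regular" do not settle the question by themselves: the closure of regular languages under ∪, ∩, complement and difference applies only when BOTH operands are regular. With a non-regular operand the result can come out regular or non-regular depending on the specific languages, so one has to work out L₁ ∩ L₂ for this particular pair, as above.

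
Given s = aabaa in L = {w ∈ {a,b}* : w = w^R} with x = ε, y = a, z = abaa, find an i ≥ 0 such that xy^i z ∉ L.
i = 2

xy²z = ε · aa · abaa = aaabaa; aaabaa reversed is aabaaa ≠ aaabaa, so it is not a palindrome and is not in L.
(Other choices also work, e.g. i = 0, 3; only i = 1 is guaranteed to stay in L since xy¹z = s.)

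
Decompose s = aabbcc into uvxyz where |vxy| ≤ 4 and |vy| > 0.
u='a', v='a', x='bb', y='c', z='c'

For s = aabbcc with pumping length p = 4:

One valid decomposition:
- u = 'a'
- v = 'a'
- x = 'bb'
- y = 'c'
- z = 'c'

Verification:
- uvxyz = 'a' + 'a' + 'bb' + 'c' + 'c' = aabbcc ✓
- |vxy| = |'abbc'| = 4 ≤ 4 ✓
- |vy| = |'ac'| = 2 > 0 ✓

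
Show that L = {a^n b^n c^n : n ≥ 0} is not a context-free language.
Assume for contradiction that L is context-free, and let p ≥ 1 be the pumping length given by the pumping lemma for CFLs.
Choose s = a^p b^p c^p. Then s ∈ L and |s| = 3p ≥ p.
By the CFL pumping lemma, s = uvxyz for some u, v, x, y, z with |vxy| ≤ p, |vy| ≥ 1, and uv^i xy^i z ∈ L for every i ≥ 0.

Because |vxy| ≤ p, the window vxy cannot contain both an a and a c: any substring of s containing both must include the entire block b^p plus at least one a and one c, so it has length ≥ p + 2 > p.
Hence at least one of the letters a, c does not occur in vy at all.

Take i = 0: the string uxz is obtained from s by deleting |vy| ≥ 1 symbols, so |uxz| = 3p − |vy| < 3p.
But the letter (a or c) that does not occur in vy still occurs exactly p times in uxz. Every string of L with exactly p copies of some letter is a^p b^p c^p, of length 3p. Since |uxz| < 3p, uxz ∉ L.

This contradicts the CFL pumping lemma, which requires uv^i xy^i z ∈ L for all i ≥ 0.
Hence L = {a^n b^n c^n : n ≥ 0} is not context-free. ∎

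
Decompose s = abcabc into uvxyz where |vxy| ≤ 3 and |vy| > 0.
u='ab', v='c', x='a', y='b', z='c'

For s = abcabc with pumping length p = 3:

One valid decomposition:
- u = 'ab'
- v = 'c'
- x = 'a'
- y = 'b'
- z = 'c'

Verification:
- uvxyz = 'ab' + 'c' + 'a' + 'b' + 'c' = abcabc ✓
- |vxy| = |'cab'| = 3 ≤ 3 ✓
- |vy| = |'cb'| = 2 > 0 ✓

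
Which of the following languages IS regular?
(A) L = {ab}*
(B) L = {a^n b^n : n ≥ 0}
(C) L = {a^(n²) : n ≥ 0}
(A) {ab}*

(A) L = {ab}* is regular.

This can be recognized by a finite automaton (DFA/NFA).
Regular expressions like {ab}* define regular languages.

The other choices are not regular:
- {a^(n²) : n ≥ 0}: After pumping, length is no longer a perfect square
- {a^n b^n : n ≥ 0}: After pumping, the number of a's and b's become unequal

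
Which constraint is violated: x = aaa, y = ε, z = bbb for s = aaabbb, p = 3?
Violated: |y| > 0

The decomposition x = aaa, y = ε, z = bbb for s = aaabbb with p = 3
violates the constraint: |y| > 0

|y| = 0, but the pumping lemma requires |y| > 0 (y must be non-empty).

Pumping lemma constraints:
1. xyz = s (decomposition is valid)
2. |xy| ≤ p
3. |y| > 0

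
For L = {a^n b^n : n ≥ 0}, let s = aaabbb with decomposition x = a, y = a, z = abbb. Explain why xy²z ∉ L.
xy²z = aaaabbb ∉ L

Pumping with i = 2 replaces y = a by y² = aa:
- Original: s = xyz = aaabbb; aaabbb = a^3 b^3 has equal counts (3 = 3), so it is in L
- Pumped: xy²z = a · aa · abbb = aaaabbb
- aaaabbb has 4 a's and 3 b's; 4 ≠ 3, so it is not in L

The pumping lemma would require xy²z ∈ L, so this decomposition yields a contradiction.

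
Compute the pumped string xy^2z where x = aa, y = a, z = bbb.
aaaabbb

Given x = 'aa', y = 'a', z = 'bbb' and i = 2:

xy^2z = x + y·y·...·y (2 times) + z
       = 'aa' + 'a'^2 + 'bbb'
       = 'aa' + 'aa' + 'bbb'
       = 'aaaabbb'

The pumped string is 'aaaabbb' with length 7.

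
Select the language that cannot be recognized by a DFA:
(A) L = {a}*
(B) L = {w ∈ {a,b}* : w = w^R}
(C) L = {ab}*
(B) {w ∈ {a,b}* : w = w^R}

(B) L = {w ∈ {a,b}* : w = w^R} is NOT regular.

The pumping lemma can be used to prove this:
After pumping, the string is no longer symmetric

The other languages are regular because they can be recognized by finite automata.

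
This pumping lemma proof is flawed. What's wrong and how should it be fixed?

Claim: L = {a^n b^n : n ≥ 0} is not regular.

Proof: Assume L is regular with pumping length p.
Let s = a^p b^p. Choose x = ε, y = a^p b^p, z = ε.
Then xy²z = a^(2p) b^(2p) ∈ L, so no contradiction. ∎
Error: The decomposition violates |xy| ≤ p. With y = a^p b^p, |xy| = |y| = 2p > p. (The proof also miscomputes xy²z, which would be a^p b^p a^p b^p rather than a^(2p) b^(2p), and it wrongly treats one harmless decomposition as settling the matter — the prover does not get to choose the decomposition.)

Correction: The pumping lemma requires |xy| ≤ p, and the argument must handle every decomposition satisfying |xy| ≤ p, |y| ≥ 1. Since s starts with p a's, any such y consists only of a's, say y = a^k with k ≥ 1. Then xy²z = a^(p+k) b^p has unequal numbers of a's and b's, so xy²z ∉ L — the required contradiction.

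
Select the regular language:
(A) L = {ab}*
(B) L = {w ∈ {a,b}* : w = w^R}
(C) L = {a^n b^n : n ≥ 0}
(A) {ab}*

(A) L = {ab}* is regular.

This can be recognized by a finite automaton (DFA/NFA).
Regular expressions like {ab}* define regular languages.

The other choices are not regular:
- {a^n b^n : n ≥ 0}: After pumping, the number of a's and b's become unequal
- {w ∈ {a,b}* : w = w^R}: After pumping, the string is no longer symmetric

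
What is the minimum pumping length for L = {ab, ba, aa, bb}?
p = 3

For a finite language L, the pumping lemma holds vacuously if p > max|s| for s ∈ L.

The longest string in L = {ab, ba, aa, bb} has length 2.
If p = 3, then no string s ∈ L has |s| ≥ p, so the condition is vacuously true.

The minimum pumping length is p = 3.

Why no smaller p works: for any p ≤ 2, the longest string s ∈ L has |s| = 2 ≥ p, so it would
have to be pumpable; but pumping up (i = 2, 3, ...) produces ever longer strings, which cannot all lie in the
finite language L. So the pumping property fails for every p ≤ 2.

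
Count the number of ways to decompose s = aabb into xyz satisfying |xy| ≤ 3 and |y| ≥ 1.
6

For s = 'aabb' with pumping length p = 3:

Constraints: |xy| ≤ 3, |y| > 0

Valid decompositions (|xy| ≤ p, |y| ≥ 1):
  • x='', y='a', z='abb'
  • x='a', y='a', z='bb'
  • x='', y='aa', z='bb'
  • x='aa', y='b', z='b'
  • x='a', y='ab', z='b'
  • x='', y='aab', z='b'

Total count: 6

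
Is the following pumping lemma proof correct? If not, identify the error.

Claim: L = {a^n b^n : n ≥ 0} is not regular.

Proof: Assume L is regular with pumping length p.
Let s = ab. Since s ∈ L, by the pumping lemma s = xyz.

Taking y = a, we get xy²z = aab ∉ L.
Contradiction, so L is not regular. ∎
The proof is INCORRECT.

Error: The string s = ab may be shorter than p.
The pumping lemma only applies to strings with |s| ≥ p, and p is not under our control.
We must choose s in terms of p, e.g. s = a^p b^p, to ensure |s| ≥ p.
(The proof also fixes one particular y; a valid argument must handle every decomposition with |xy| ≤ p and |y| ≥ 1 — for s = a^p b^p this forces y = a^k, and then xy²z = a^(p+k) b^p ∉ L.)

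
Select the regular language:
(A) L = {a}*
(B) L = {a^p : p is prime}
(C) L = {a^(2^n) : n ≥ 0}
(A) {a}*

(A) L = {a}* is regular.

This can be recognized by a finite automaton (DFA/NFA).
Regular expressions like {a}* define regular languages.

The other choices are not regular:
- {a^p : p is prime}: After pumping, the length becomes composite
- {a^(2^n) : n ≥ 0}: After pumping, length is no longer a power of 2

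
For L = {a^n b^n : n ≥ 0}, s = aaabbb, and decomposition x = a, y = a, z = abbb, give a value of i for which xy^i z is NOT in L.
i = 0

xy⁰z = a · ε · abbb = aabbb; aabbb has 2 a's and 3 b's; 2 ≠ 3, so it is not in L.
(Other choices also work, e.g. i = 2, 3; only i = 1 is guaranteed to stay in L since xy¹z = s.)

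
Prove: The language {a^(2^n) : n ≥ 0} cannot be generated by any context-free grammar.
Assume for contradiction that L is context-free, and let p ≥ 1 be the pumping length given by the pumping lemma for CFLs.
Choose s = a^(2^p). Then s ∈ L and |s| = 2^p ≥ p.
By the CFL pumping lemma, s = uvxyz for some u, v, x, y, z with |vxy| ≤ p, |vy| ≥ 1, and uv^i xy^i z ∈ L for every i ≥ 0.
All symbols are a's, so only lengths matter: let k = |vy|, with 1 ≤ k ≤ |vxy| ≤ p < 2^p.

Take i = 2: |uv²xy²z| = 2^p + k, and 2^p < 2^p + k < 2^p + 2^p = 2^(p+1).
So the length lies strictly between consecutive powers of two and is not a power of 2; uv²xy²z ∉ L.

This contradicts the CFL pumping lemma, which requires uv^i xy^i z ∈ L for all i ≥ 0.
Hence L = {a^(2^n) : n ≥ 0} is not context-free. ∎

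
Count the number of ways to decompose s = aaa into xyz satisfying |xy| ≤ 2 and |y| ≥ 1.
3

For s = 'aaa' with pumping length p = 2:

Constraints: |xy| ≤ 2, |y| > 0

Valid decompositions (|xy| ≤ p, |y| ≥ 1):
  • x='', y='a', z='aa'
  • x='a', y='a', z='a'
  • x='', y='aa', z='a'

Total count: 3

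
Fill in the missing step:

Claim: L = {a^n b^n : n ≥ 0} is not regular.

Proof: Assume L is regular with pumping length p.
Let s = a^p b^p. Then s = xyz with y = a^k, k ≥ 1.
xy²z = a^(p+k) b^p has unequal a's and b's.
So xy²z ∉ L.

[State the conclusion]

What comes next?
This contradicts the pumping lemma for regular languages,
which guarantees xy^i z ∈ L for all i ≥ 0.

Since our assumption that L is regular leads to a contradiction,
we conclude that L = {a^n b^n : n ≥ 0} is NOT regular. ∎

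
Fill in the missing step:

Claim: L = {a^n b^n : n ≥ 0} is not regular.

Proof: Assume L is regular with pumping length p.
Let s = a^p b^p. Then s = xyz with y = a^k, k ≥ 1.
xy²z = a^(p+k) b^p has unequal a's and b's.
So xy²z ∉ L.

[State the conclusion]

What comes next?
This contradicts the pumping lemma for regular languages,
which guarantees xy^i z ∈ L for all i ≥ 0.

Since our assumption that L is regular leads to a contradiction,
we conclude that L = {a^n b^n : n ≥ 0} is NOT regular. ∎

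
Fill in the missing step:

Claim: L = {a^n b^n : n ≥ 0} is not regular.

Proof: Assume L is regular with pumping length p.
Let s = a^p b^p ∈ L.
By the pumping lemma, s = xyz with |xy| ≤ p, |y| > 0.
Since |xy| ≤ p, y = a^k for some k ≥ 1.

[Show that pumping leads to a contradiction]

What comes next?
Consider xy²z = a^(p+k) b^p.

Since k ≥ 1, we have p + k > p.
So xy²z has more a's than b's: (p+k) a's vs p b's.
This means xy²z ∉ L because a^n b^n requires equal counts.

This contradicts the pumping lemma which states xy²z ∈ L.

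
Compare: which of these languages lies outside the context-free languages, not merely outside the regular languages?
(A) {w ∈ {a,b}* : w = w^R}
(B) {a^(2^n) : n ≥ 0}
(B) {a^(2^n) : n ≥ 0}

(B) {a^(2^n) : n ≥ 0} requires the CFL pumping lemma.

- {w ∈ {a,b}* : w = w^R} is context-free (but not regular)
  • Can be shown non-regular with the regular pumping lemma
  • After pumping, the string is no longer symmetric

- {a^(2^n) : n ≥ 0} is NOT context-free
  • Requires the CFL pumping lemma to prove
  • Gaps between powers of 2 grow exponentially

The CFL pumping lemma is "stronger" in that it can prove non-membership
in the larger class of context-free languages.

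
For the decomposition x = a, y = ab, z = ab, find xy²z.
aababab

Given x = 'a', y = 'ab', z = 'ab' and i = 2:

xy^2z = x + y·y·...·y (2 times) + z
       = 'a' + 'ab'^2 + 'ab'
       = 'a' + 'abab' + 'ab'
       = 'aababab'

The pumped string is 'aababab' with length 7.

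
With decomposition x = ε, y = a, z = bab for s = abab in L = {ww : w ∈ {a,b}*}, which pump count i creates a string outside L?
i = 3

xy³z = ε · aaa · bab = aaabab; aaabab has length 6; its halves are aaa and bab, which differ, so it is not in L.
(Other choices also work, e.g. i = 0, 2; only i = 1 is guaranteed to stay in L since xy¹z = s.)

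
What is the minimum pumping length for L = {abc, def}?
p = 4

For a finite language L, the pumping lemma holds vacuously if p > max|s| for s ∈ L.

The longest string in L = {abc, def} has length 3.
If p = 4, then no string s ∈ L has |s| ≥ p, so the condition is vacuously true.

The minimum pumping length is p = 4.

Why no smaller p works: for any p ≤ 3, the longest string s ∈ L has |s| = 3 ≥ p, so it would
have to be pumpable; but pumping up (i = 2, 3, ...) produces ever longer strings, which cannot all lie in the
finite language L. So the pumping property fails for every p ≤ 3.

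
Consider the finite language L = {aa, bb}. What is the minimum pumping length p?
p = 3

For a finite language L, the pumping lemma holds vacuously if p > max|s| for s ∈ L.

The longest string in L = {aa, bb} has length 2.
If p = 3, then no string s ∈ L has |s| ≥ p, so the condition is vacuously true.

The minimum pumping length is p = 3.

Why no smaller p works: for any p ≤ 2, the longest string s ∈ L has |s| = 2 ≥ p, so it would
have to be pumpable; but pumping up (i = 2, 3, ...) produces ever longer strings, which cannot all lie in the
finite language L. So the pumping property fails for every p ≤ 2.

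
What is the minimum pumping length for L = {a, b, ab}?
p = 3

For a finite language L, the pumping lemma holds vacuously if p > max|s| for s ∈ L.

The longest string in L = {a, b, ab} has length 2.
If p = 3, then no string s ∈ L has |s| ≥ p, so the condition is vacuously true.

The minimum pumping length is p = 3.

Why no smaller p works: for any p ≤ 2, the longest string s ∈ L has |s| = 2 ≥ p, so it would
have to be pumpable; but pumping up (i = 2, 3, ...) produces ever longer strings, which cannot all lie in the
finite language L. So the pumping property fails for every p ≤ 2.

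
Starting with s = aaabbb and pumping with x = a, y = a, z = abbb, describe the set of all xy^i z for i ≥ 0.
{xy^i z : i ≥ 0} = {a^(2+i) b^3 : i ≥ 0} = {aabbb, aaabbb, aaaabbb, ...}

With x = a, y = a, z = abbb: Starting with aaabbb and pumping the second 'a', we get strings with 2+i a's followed by 3 b's for i = 0, 1, 2, ...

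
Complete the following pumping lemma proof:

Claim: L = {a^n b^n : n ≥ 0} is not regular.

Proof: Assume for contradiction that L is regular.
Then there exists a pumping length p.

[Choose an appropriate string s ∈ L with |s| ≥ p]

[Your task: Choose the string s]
s = a^p b^p

This string is in L (has equal a's and b's) and has length 2p ≥ p.
Any decomposition xyz with |xy| ≤ p means y consists only of a's,
so pumping will unbalance the counts.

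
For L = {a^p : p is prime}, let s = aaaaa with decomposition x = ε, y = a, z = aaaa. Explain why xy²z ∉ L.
xy²z = aaaaaa ∉ L

Pumping with i = 2 replaces y = a by y² = aa:
- Original: s = xyz = aaaaa; aaaaa has length 5, which is prime, so it is in L
- Pumped: xy²z = ε · aa · aaaa = aaaaaa
- aaaaaa has length 6 = 2 × 3, which is not prime, so it is not in L

The pumping lemma would require xy²z ∈ L, so this decomposition yields a contradiction.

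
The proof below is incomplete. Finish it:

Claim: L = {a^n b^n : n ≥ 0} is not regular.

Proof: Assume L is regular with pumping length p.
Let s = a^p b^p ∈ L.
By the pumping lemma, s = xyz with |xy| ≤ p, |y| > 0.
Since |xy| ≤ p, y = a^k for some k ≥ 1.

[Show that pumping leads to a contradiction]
Consider xy²z = a^(p+k) b^p.

Since k ≥ 1, we have p + k > p.
So xy²z has more a's than b's: (p+k) a's vs p b's.
This means xy²z ∉ L because a^n b^n requires equal counts.

This contradicts the pumping lemma which states xy²z ∈ L.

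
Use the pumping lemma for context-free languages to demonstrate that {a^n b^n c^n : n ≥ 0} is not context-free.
Assume for contradiction that L is context-free, and let p ≥ 1 be the pumping length given by the pumping lemma for CFLs.
Choose s = a^p b^p c^p. Then s ∈ L and |s| = 3p ≥ p.
By the CFL pumping lemma, s = uvxyz for some u, v, x, y, z with |vxy| ≤ p, |vy| ≥ 1, and uv^i xy^i z ∈ L for every i ≥ 0.

Because |vxy| ≤ p, the window vxy cannot contain both an a and a c: any substring of s containing both must include the entire block b^p plus at least one a and one c, so it has length ≥ p + 2 > p.
Hence at least one of the letters a, c does not occur in vy at all.

Take i = 0: the string uxz is obtained from s by deleting |vy| ≥ 1 symbols, so |uxz| = 3p − |vy| < 3p.
But the letter (a or c) that does not occur in vy still occurs exactly p times in uxz. Every string of L with exactly p copies of some letter is a^p b^p c^p, of length 3p. Since |uxz| < 3p, uxz ∉ L.

This contradicts the CFL pumping lemma, which requires uv^i xy^i z ∈ L for all i ≥ 0.
Hence L = {a^n b^n c^n : n ≥ 0} is not context-free. ∎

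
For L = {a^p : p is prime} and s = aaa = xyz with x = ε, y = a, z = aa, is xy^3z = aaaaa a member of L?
Yes

xy³z = ε · aaa · aa = aaaaa.
aaaaa has length 5, which is prime, so it is in L.
(A single pumped string landing in L is not a contradiction by itself; a non-regularity proof needs some i for which xy^i z ∉ L, for every admissible decomposition.)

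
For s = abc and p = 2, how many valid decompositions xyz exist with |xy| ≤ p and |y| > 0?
3

For s = 'abc' with pumping length p = 2:

Constraints: |xy| ≤ 2, |y| > 0

Valid decompositions (|xy| ≤ p, |y| ≥ 1):
  • x='', y='a', z='bc'
  • x='a', y='b', z='c'
  • x='', y='ab', z='c'

Total count: 3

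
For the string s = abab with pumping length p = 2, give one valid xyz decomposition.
x = 'a', y = 'b', z = 'ab'

For s = abab and p = 2, one valid decomposition is:
- x = 'a' (length 1)
- y = 'b' (length 1)
- z = 'ab' (length 2)

Verification:
- xyz = 'a' + 'b' + 'ab' = abab ✓
- |xy| = 2 ≤ 2 ✓
- |y| = 1 > 0 ✓

All pumping lemma constraints are satisfied.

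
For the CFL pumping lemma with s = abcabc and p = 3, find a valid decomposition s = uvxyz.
u='ab', v='c', x='a', y='b', z='c'

For s = abcabc with pumping length p = 3:

One valid decomposition:
- u = 'ab'
- v = 'c'
- x = 'a'
- y = 'b'
- z = 'c'

Verification:
- uvxyz = 'ab' + 'c' + 'a' + 'b' + 'c' = abcabc ✓
- |vxy| = |'cab'| = 3 ≤ 3 ✓
- |vy| = |'cb'| = 2 > 0 ✓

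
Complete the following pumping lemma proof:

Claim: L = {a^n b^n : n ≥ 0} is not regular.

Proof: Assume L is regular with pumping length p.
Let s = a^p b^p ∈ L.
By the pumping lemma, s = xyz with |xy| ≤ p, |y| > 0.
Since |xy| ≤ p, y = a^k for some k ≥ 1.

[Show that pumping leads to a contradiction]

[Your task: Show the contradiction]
Consider xy²z = a^(p+k) b^p.

Since k ≥ 1, we have p + k > p.
So xy²z has more a's than b's: (p+k) a's vs p b's.
This means xy²z ∉ L because a^n b^n requires equal counts.

This contradicts the pumping lemma which states xy²z ∈ L.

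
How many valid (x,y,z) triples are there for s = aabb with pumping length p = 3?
6

For s = 'aabb' with pumping length p = 3:

Constraints: |xy| ≤ 3, |y| > 0

Valid decompositions (|xy| ≤ p, |y| ≥ 1):
  • x='', y='a', z='abb'
  • x='a', y='a', z='bb'
  • x='', y='aa', z='bb'
  • x='aa', y='b', z='b'
  • x='a', y='ab', z='b'
  • x='', y='aab', z='b'

Total count: 6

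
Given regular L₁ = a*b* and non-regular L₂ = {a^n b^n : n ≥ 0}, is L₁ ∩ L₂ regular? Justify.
No — L₁ ∩ L₂ is not regular.

Every string a^n b^n already lies in a*b*, so L₁ ∩ L₂ = {a^n b^n : n ≥ 0} = L₂ itself, which is the standard non-regular language (pump s = a^p b^p).

Note that the bare facts "L₁ regular, L₂ non-regular" do not settle the question by themselves: the closure of regular languages under ∪, ∩, complement and difference applies only when BOTH operands are regular. With a non-regular operand the result can come out regular or non-regular depending on the specific languages, so one has to work out L₁ ∩ L₂ for this particular pair, as above.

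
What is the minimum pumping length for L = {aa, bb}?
p = 3

For a finite language L, the pumping lemma holds vacuously if p > max|s| for s ∈ L.

The longest string in L = {aa, bb} has length 2.
If p = 3, then no string s ∈ L has |s| ≥ p, so the condition is vacuously true.

The minimum pumping length is p = 3.

Why no smaller p works: for any p ≤ 2, the longest string s ∈ L has |s| = 2 ≥ p, so it would
have to be pumpable; but pumping up (i = 2, 3, ...) produces ever longer strings, which cannot all lie in the
finite language L. So the pumping property fails for every p ≤ 2.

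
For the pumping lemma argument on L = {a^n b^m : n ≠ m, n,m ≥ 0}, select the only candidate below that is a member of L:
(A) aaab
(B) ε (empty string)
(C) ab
(A) aaab

The pumping lemma is applied to a string s that lies in L, so first check membership of each option:
- (A) aaab = a^3 b^1 with 3 ≠ 1, so it is in L ✓
- (B) ε = a^0 b^0 has n = m = 0, so it is not in L ✗
- (C) ab = a^1 b^1 has n = m = 1, so it is not in L ✗

Only (A) aaab is in L, so it is the only candidate that could play the role of s.
(In a complete proof one picks s in terms of the pumping length p so that |s| ≥ p is guaranteed; a fixed string like aaab illustrates the shape of such an s.)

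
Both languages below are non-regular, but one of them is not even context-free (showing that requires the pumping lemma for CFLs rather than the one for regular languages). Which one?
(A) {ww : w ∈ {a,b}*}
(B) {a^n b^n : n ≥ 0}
(A) {ww : w ∈ {a,b}*}

(A) {ww : w ∈ {a,b}*} requires the CFL pumping lemma.

- {a^n b^n : n ≥ 0} is context-free (but not regular)
  • Can be shown non-regular with the regular pumping lemma
  • After pumping, the number of a's and b's become unequal

- {ww : w ∈ {a,b}*} is NOT context-free
  • Requires the CFL pumping lemma to prove
  • Cannot verify equality of two arbitrary substrings

The CFL pumping lemma is "stronger" in that it can prove non-membership
in the larger class of context-free languages.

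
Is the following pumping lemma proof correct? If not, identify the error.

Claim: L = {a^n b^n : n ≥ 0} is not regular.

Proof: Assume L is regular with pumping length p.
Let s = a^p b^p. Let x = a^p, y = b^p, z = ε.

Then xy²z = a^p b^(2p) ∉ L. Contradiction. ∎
The proof is INCORRECT.

Error: The decomposition violates |xy| ≤ p.
With x = a^p and y = b^p, we have |xy| = 2p > p.
The pumping lemma requires |xy| ≤ p, so y must be within the first p characters.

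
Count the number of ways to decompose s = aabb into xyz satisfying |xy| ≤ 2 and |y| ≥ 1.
3

For s = 'aabb' with pumping length p = 2:

Constraints: |xy| ≤ 2, |y| > 0

Valid decompositions (|xy| ≤ p, |y| ≥ 1):
  • x='', y='a', z='abb'
  • x='a', y='a', z='bb'
  • x='', y='aa', z='bb'

Total count: 3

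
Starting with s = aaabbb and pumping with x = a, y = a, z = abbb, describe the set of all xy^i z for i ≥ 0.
{xy^i z : i ≥ 0} = {a^(2+i) b^3 : i ≥ 0} = {aabbb, aaabbb, aaaabbb, ...}

With x = a, y = a, z = abbb: Starting with aaabbb and pumping the second 'a', we get strings with 2+i a's followed by 3 b's for i = 0, 1, 2, ...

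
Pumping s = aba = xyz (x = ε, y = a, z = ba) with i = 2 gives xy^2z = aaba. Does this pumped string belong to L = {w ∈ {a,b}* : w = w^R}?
No

xy²z = ε · aa · ba = aaba.
aaba reversed is abaa ≠ aaba, so it is not a palindrome and is not in L.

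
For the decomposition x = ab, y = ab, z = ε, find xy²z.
ababab

Given x = 'ab', y = 'ab', z = '' and i = 2:

xy^2z = x + y·y·...·y (2 times) + z
       = 'ab' + 'ab'^2 + ''
       = 'ab' + 'abab' + ''
       = 'ababab'

The pumped string is 'ababab' with length 6.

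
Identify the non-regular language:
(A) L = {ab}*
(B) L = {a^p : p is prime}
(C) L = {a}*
(B) {a^p : p is prime}

(B) L = {a^p : p is prime} is NOT regular.

The pumping lemma can be used to prove this:
After pumping, the length becomes composite

The other languages are regular because they can be recognized by finite automata.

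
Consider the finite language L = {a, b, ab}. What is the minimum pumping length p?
p = 3

For a finite language L, the pumping lemma holds vacuously if p > max|s| for s ∈ L.

The longest string in L = {a, b, ab} has length 2.
If p = 3, then no string s ∈ L has |s| ≥ p, so the condition is vacuously true.

The minimum pumping length is p = 3.

Why no smaller p works: for any p ≤ 2, the longest string s ∈ L has |s| = 2 ≥ p, so it would
have to be pumpable; but pumping up (i = 2, 3, ...) produces ever longer strings, which cannot all lie in the
finite language L. So the pumping property fails for every p ≤ 2.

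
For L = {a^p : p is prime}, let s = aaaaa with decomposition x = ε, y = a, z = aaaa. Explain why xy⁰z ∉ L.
xy⁰z = aaaa ∉ L

Pumping with i = 0 replaces y = a by y⁰ = ε:
- Original: s = xyz = aaaaa; aaaaa has length 5, which is prime, so it is in L
- Pumped: xy⁰z = ε · ε · aaaa = aaaa
- aaaa has length 4 = 2 × 2, which is not prime, so it is not in L

The pumping lemma would require xy⁰z ∈ L, so this decomposition yields a contradiction.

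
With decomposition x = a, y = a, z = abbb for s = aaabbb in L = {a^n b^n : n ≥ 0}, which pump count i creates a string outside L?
i = 3

xy³z = a · aaa · abbb = aaaaabbb; aaaaabbb has 5 a's and 3 b's; 5 ≠ 3, so it is not in L.
(Other choices also work, e.g. i = 0, 2; only i = 1 is guaranteed to stay in L since xy¹z = s.)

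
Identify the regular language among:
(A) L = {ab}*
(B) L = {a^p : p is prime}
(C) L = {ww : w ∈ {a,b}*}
(A) {ab}*

(A) L = {ab}* is regular.

This can be recognized by a finite automaton (DFA/NFA).
Regular expressions like {ab}* define regular languages.

The other choices are not regular:
- {ww : w ∈ {a,b}*}: After pumping, the two halves no longer match
- {a^p : p is prime}: After pumping, the length becomes composite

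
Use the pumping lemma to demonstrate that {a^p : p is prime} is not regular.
Assume for contradiction that L is regular, and let p ≥ 1 be the pumping length given by the pumping lemma.
Choose a prime q with q ≥ p (one exists because there are infinitely many primes) and let s = a^q. Then s ∈ L and |s| = q ≥ p.
By the pumping lemma, s = xyz for some x, y, z with |xy| ≤ p, |y| ≥ 1, and xy^i z ∈ L for every i ≥ 0.
Here y = a^k for some k with 1 ≤ k ≤ p, and xy^i z = a^(q + (i − 1)k) for every i ≥ 0.

Take i = q + 1: |xy^(q+1) z| = q + qk = q(k + 1).
Both factors satisfy q ≥ 2 and k + 1 ≥ 2, so q(k + 1) is composite, and xy^(q+1) z ∉ L.

This contradicts the pumping lemma, which requires xy^i z ∈ L for all i ≥ 0.
Hence L = {a^p : p is prime} is not regular. ∎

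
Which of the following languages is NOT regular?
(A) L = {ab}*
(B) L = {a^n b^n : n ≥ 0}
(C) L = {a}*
(B) {a^n b^n : n ≥ 0}

(B) L = {a^n b^n : n ≥ 0} is NOT regular.

The pumping lemma can be used to prove this:
After pumping, the number of a's and b's become unequal

The other languages are regular because they can be recognized by finite automata.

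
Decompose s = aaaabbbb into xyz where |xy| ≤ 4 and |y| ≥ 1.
x = 'aaa', y = 'a', z = 'bbbb'

For s = aaaabbbb and p = 4, one valid decomposition is:
- x = 'aaa' (length 3)
- y = 'a' (length 1)
- z = 'bbbb' (length 4)

Verification:
- xyz = 'aaa' + 'a' + 'bbbb' = aaaabbbb ✓
- |xy| = 4 ≤ 4 ✓
- |y| = 1 > 0 ✓

All pumping lemma constraints are satisfied.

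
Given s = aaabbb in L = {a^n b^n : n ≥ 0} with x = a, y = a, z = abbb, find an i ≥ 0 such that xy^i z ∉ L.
i = 2

xy²z = a · aa · abbb = aaaabbb; aaaabbb has 4 a's and 3 b's; 4 ≠ 3, so it is not in L.
(Other choices also work, e.g. i = 0, 3; only i = 1 is guaranteed to stay in L since xy¹z = s.)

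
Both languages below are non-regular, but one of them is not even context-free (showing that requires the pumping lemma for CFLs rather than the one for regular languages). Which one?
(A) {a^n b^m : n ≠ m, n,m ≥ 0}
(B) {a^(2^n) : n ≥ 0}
(B) {a^(2^n) : n ≥ 0}

(B) {a^(2^n) : n ≥ 0} requires the CFL pumping lemma.

- {a^n b^m : n ≠ m, n,m ≥ 0} is context-free (but not regular)
  • Can be shown non-regular with the regular pumping lemma
  • After pumping a's, we can make n = m

- {a^(2^n) : n ≥ 0} is NOT context-free
  • Requires the CFL pumping lemma to prove
  • Gaps between powers of 2 grow exponentially

The CFL pumping lemma is "stronger" in that it can prove non-membership
in the larger class of context-free languages.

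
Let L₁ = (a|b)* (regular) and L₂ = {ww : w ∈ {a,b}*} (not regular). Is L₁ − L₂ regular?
No — L₁ − L₂ is not regular.

L₁ − L₂ is the complement of {ww} within {a,b}*. If it were regular, its complement {ww} would be regular as well (regular languages are closed under complement) — contradiction. So L₁ − L₂ is not regular.

Note that the bare facts "L₁ regular, L₂ non-regular" do not settle the question by themselves: the closure of regular languages under ∪, ∩, complement and difference applies only when BOTH operands are regular. With a non-regular operand the result can come out regular or non-regular depending on the specific languages, so one has to work out L₁ − L₂ for this particular pair, as above.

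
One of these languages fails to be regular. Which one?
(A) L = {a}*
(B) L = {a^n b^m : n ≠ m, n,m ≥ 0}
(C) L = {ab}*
(B) {a^n b^m : n ≠ m, n,m ≥ 0}

(B) L = {a^n b^m : n ≠ m, n,m ≥ 0} is NOT regular.

The pumping lemma can be used to prove this:
After pumping a's, we can make n = m

The other languages are regular because they can be recognized by finite automata.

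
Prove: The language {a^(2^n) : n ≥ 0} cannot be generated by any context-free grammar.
Assume for contradiction that L is context-free, and let p ≥ 1 be the pumping length given by the pumping lemma for CFLs.
Choose s = a^(2^p). Then s ∈ L and |s| = 2^p ≥ p.
By the CFL pumping lemma, s = uvxyz for some u, v, x, y, z with |vxy| ≤ p, |vy| ≥ 1, and uv^i xy^i z ∈ L for every i ≥ 0.
All symbols are a's, so only lengths matter: let k = |vy|, with 1 ≤ k ≤ |vxy| ≤ p < 2^p.

Take i = 2: |uv²xy²z| = 2^p + k, and 2^p < 2^p + k < 2^p + 2^p = 2^(p+1).
So the length lies strictly between consecutive powers of two and is not a power of 2; uv²xy²z ∉ L.

This contradicts the CFL pumping lemma, which requires uv^i xy^i z ∈ L for all i ≥ 0.
Hence L = {a^(2^n) : n ≥ 0} is not context-free. ∎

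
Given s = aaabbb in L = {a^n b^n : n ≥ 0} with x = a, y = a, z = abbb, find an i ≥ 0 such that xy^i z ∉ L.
i = 0

xy⁰z = a · ε · abbb = aabbb; aabbb has 2 a's and 3 b's; 2 ≠ 3, so it is not in L.
(Other choices also work, e.g. i = 2, 3; only i = 1 is guaranteed to stay in L since xy¹z = s.)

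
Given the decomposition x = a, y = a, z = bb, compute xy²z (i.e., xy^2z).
aaabb

Given x = 'a', y = 'a', z = 'bb' and i = 2:

xy^2z = x + y·y·...·y (2 times) + z
       = 'a' + 'a'^2 + 'bb'
       = 'a' + 'aa' + 'bb'
       = 'aaabb'

The pumped string is 'aaabb' with length 5.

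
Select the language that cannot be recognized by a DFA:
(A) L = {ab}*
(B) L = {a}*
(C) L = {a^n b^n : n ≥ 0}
(C) {a^n b^n : n ≥ 0}

(C) L = {a^n b^n : n ≥ 0} is NOT regular.

The pumping lemma can be used to prove this:
After pumping, the number of a's and b's become unequal

The other languages are regular because they can be recognized by finite automata.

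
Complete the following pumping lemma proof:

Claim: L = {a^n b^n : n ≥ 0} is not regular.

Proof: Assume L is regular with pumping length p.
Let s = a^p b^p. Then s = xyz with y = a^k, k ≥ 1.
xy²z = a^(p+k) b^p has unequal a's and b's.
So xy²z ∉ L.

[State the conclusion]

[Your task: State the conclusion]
This contradicts the pumping lemma for regular languages,
which guarantees xy^i z ∈ L for all i ≥ 0.

Since our assumption that L is regular leads to a contradiction,
we conclude that L = {a^n b^n : n ≥ 0} is NOT regular. ∎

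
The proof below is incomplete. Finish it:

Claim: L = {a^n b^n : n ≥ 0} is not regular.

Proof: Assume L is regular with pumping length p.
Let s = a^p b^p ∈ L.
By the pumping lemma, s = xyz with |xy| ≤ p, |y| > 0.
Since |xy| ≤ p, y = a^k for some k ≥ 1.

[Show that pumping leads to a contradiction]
Consider xy²z = a^(p+k) b^p.

Since k ≥ 1, we have p + k > p.
So xy²z has more a's than b's: (p+k) a's vs p b's.
This means xy²z ∉ L because a^n b^n requires equal counts.

This contradicts the pumping lemma which states xy²z ∈ L.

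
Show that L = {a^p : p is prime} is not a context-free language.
Assume for contradiction that L is context-free, and let p ≥ 1 be the pumping length given by the pumping lemma for CFLs.
Choose a prime q with q ≥ p and let s = a^q. Then s ∈ L and |s| = q ≥ p.
By the CFL pumping lemma, s = uvxyz for some u, v, x, y, z with |vxy| ≤ p, |vy| ≥ 1, and uv^i xy^i z ∈ L for every i ≥ 0.
All symbols are a's, so only lengths matter: let k = |vy|, with 1 ≤ k ≤ p. Then |uv^i xy^i z| = q + (i − 1)k.

Take i = q + 1: the length is q + qk = q(k + 1).
Both factors satisfy q ≥ 2 and k + 1 ≥ 2, so q(k + 1) is composite and uv^(q+1) xy^(q+1) z ∉ L.

This contradicts the CFL pumping lemma, which requires uv^i xy^i z ∈ L for all i ≥ 0.
Hence L = {a^p : p is prime} is not context-free. ∎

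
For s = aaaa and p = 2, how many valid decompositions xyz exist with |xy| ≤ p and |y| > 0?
3

For s = 'aaaa' with pumping length p = 2:

Constraints: |xy| ≤ 2, |y| > 0

Valid decompositions (|xy| ≤ p, |y| ≥ 1):
  • x='', y='a', z='aaa'
  • x='a', y='a', z='aa'
  • x='', y='aa', z='aa'

Total count: 3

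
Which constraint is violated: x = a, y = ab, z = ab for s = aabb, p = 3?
Violated: xyz = s

The decomposition x = a, y = ab, z = ab for s = aabb with p = 3
violates the constraint: xyz = s

xyz = 'a' + 'ab' + 'ab' = 'aabab' ≠ 'aabb' = s. The decomposition doesn't reconstruct s.

Pumping lemma constraints:
1. xyz = s (decomposition is valid)
2. |xy| ≤ p
3. |y| > 0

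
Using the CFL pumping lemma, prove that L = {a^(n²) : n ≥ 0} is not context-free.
Assume for contradiction that L is context-free, and let p ≥ 1 be the pumping length given by the pumping lemma for CFLs.
Choose s = a^(p²). Then s ∈ L and |s| = p² ≥ p.
By the CFL pumping lemma, s = uvxyz for some u, v, x, y, z with |vxy| ≤ p, |vy| ≥ 1, and uv^i xy^i z ∈ L for every i ≥ 0.
All symbols are a's, so only lengths matter: let k = |vy|, with 1 ≤ k ≤ |vxy| ≤ p.

Take i = 2: |uv²xy²z| = p² + k, and p² < p² + k ≤ p² + p < (p + 1)².
So the length lies strictly between consecutive squares and is not a perfect square; uv²xy²z ∉ L.

This contradicts the CFL pumping lemma, which requires uv^i xy^i z ∈ L for all i ≥ 0.
Hence L = {a^(n²) : n ≥ 0} is not context-free. ∎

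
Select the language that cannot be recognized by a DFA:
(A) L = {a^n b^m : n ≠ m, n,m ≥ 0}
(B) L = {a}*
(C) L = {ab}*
(A) {a^n b^m : n ≠ m, n,m ≥ 0}

(A) L = {a^n b^m : n ≠ m, n,m ≥ 0} is NOT regular.

The pumping lemma can be used to prove this:
After pumping a's, we can make n = m

The other languages are regular because they can be recognized by finite automata.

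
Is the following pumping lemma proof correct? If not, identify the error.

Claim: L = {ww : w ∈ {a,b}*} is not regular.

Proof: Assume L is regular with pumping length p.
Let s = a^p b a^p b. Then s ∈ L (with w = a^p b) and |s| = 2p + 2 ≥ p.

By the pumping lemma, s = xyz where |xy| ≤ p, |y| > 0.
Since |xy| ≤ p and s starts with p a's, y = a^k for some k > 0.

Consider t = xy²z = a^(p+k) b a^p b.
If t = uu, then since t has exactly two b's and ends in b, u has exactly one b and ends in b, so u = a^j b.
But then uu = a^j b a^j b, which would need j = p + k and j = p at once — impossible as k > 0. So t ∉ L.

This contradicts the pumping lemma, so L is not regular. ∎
The proof is correct.

This proof is valid because:
1. s = a^p b a^p b is in L and is chosen in terms of p, so |s| ≥ p holds for every p
2. The decomposition analysis is correct: |xy| ≤ p forces y to lie inside the leading a's
3. The contradiction is valid: the argument shows a^(p+k) b a^p b cannot be split into two equal halves
4. The conclusion follows logically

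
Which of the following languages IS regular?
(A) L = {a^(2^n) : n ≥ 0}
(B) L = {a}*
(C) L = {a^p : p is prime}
(B) {a}*

(B) L = {a}* is regular.

This can be recognized by a finite automaton (DFA/NFA).
Regular expressions like {a}* define regular languages.

The other choices are not regular:
- {a^(2^n) : n ≥ 0}: After pumping, length is no longer a power of 2
- {a^p : p is prime}: After pumping, the length becomes composite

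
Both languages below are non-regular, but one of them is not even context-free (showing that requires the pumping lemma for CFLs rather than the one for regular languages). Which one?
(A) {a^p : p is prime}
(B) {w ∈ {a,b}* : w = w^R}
(A) {a^p : p is prime}

(A) {a^p : p is prime} requires the CFL pumping lemma.

- {w ∈ {a,b}* : w = w^R} is context-free (but not regular)
  • Can be shown non-regular with the regular pumping lemma
  • After pumping, the string is no longer symmetric

- {a^p : p is prime} is NOT context-free
  • Requires the CFL pumping lemma to prove
  • The CFL pumping lemma also fails because prime gaps are unbounded

The CFL pumping lemma is "stronger" in that it can prove non-membership
in the larger class of context-free languages.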